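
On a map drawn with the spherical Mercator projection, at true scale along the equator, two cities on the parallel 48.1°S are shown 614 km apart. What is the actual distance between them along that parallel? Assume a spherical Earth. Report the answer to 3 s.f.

For Mercator, h = k = sec φ (a conformal cylindrical projection has a single point scale, 1/cos φ).
Along the parallel at 48.1°, map distances are exaggerated by k = sec 48.1° = 1.497.
True distance = 614 / 1.497 = 614 × cos 48.1° ≈ 410 km.

410 km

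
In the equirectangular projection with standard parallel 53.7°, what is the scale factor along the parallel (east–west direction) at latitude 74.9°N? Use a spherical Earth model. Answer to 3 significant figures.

In the equirectangular projection with standard parallel φ₀ = 53.7° (x = Rλ cos φ₀, y = Rφ), meridians are true-scale (h = 1) and the parallel scale is k = cos φ₀ / cos φ.
k = cos 53.7° / cos 74.9° = 0.5920/0.2605 = 2.273.

2.27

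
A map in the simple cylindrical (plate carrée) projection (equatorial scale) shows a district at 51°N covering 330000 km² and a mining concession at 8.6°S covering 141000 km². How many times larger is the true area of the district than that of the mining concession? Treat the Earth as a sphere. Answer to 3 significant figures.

On the plate carrée, areal scale = h·k = 1 × sec φ, so true area = apparent × cos φ.
True area of district: 330000 × cos(51°) = 330000 × 0.6293 = 207700 km².
True area of mining concession: 141000 × cos(8.6°) = 141000 × 0.9888 = 139400 km².
Ratio = 207700 / 139400 ≈ 1.49.

1.49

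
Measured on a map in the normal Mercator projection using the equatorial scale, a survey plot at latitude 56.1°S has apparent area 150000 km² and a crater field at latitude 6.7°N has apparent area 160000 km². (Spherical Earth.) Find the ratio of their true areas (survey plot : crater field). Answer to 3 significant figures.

Mercator's areal exaggeration is sec²φ; hence true area = (apparent area) · cos²φ.
True area of survey plot: 150000 × cos²(56.1°) = 150000 × 0.3111 = 46660 km².
True area of crater field: 160000 × cos²(6.7°) = 160000 × 0.9864 = 157800 km².
Ratio = 46660 / 157800 ≈ 0.296.

0.296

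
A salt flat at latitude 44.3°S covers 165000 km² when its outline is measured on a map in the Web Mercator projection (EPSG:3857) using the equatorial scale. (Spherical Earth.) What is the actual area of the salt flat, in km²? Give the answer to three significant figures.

84500 km²

The Mercator projection is conformal; its linear scale factor is the same in every direction and equals sec φ = 1/cos φ.
Areal scale = k² = sec²φ = 1/cos²(44.3°) = 1/0.7157² = 1.952.
True area = apparent / (areal scale) = 165000 / 1.952 ≈ 84500 km².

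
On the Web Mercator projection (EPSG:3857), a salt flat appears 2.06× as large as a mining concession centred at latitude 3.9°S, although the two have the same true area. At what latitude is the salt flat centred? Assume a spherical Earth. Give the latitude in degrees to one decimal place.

46.0°

For equal true areas on Mercator, apparent areas scale as sec²φ, so the ratio is cos²φ₂ / cos²φ₁.
cos²φ₂ / cos²φ₁ = 2.06  ⇒  cos φ₁ = cos 3.9° / √2.06 = 0.9977/1.435 = 0.6951.
φ₁ = arccos(0.6951) ≈ 46.0°.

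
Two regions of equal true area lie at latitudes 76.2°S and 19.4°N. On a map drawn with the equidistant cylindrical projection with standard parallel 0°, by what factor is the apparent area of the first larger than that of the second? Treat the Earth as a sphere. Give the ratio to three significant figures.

3.95

For the equirectangular projection with φ₀ = 0 (plate carrée), h = 1 along meridians and k = sec φ along parallels.
Areal scale at 76.2°: h·k = 1.000 × 4.192 = 4.192.
Areal scale at 19.4°: h·k = 1.000 × 1.060 = 1.060.
Ratio = 4.192/1.060 ≈ 3.95.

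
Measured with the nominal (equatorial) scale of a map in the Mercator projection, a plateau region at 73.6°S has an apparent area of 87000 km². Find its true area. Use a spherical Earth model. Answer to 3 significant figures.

For Mercator, h = k = sec φ (a conformal cylindrical projection has a single point scale, 1/cos φ).
Areal scale = k² = sec²φ = 1/cos²(73.6°) = 1/0.2823² = 12.54.
True area = apparent / (areal scale) = 87000 / 12.54 ≈ 6940 km².

6940 km²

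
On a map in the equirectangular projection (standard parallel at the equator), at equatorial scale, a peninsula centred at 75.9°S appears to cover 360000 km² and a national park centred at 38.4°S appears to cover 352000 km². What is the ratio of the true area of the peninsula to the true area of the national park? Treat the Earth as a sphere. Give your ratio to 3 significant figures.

Plate carrée has h = 1 and k = sec φ, giving areal scale sec φ; true area = (apparent area) · cos φ.
True area of peninsula: 360000 × cos(75.9°) = 360000 × 0.2436 = 87700 km².
True area of national park: 352000 × cos(38.4°) = 352000 × 0.7837 = 275900 km².
Ratio = 87700 / 275900 ≈ 0.318.

0.318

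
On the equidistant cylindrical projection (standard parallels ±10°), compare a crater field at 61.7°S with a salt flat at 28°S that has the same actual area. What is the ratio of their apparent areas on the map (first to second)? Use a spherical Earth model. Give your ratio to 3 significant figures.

With standard parallel φ₀ = 10°, the equirectangular projection gives x = Rλ cos φ₀, y = Rφ, so h = 1 and k = cos 10° / cos φ.
Areal scale at 61.7°: h·k = 1.000 × 2.077 = 2.077.
Areal scale at 28°: h·k = 1.000 × 1.115 = 1.115.
Ratio = 2.077/1.115 ≈ 1.86.

1.86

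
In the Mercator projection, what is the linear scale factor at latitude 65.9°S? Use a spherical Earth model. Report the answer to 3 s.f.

2.45

Mercator is conformal, so the point scale is isotropic: h = k = sec φ = 1/cos φ.
k = 1/cos 65.9° = 1/0.4083 = 2.449.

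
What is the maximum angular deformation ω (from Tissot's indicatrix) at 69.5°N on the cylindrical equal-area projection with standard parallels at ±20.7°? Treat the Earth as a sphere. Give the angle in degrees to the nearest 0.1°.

97.9°

For cylindrical equal-area with standard parallel φ₀, h = cos φ / cos φ₀ and k = cos φ₀ / cos φ, so h·k = 1.
At 69.5°: h = 0.3744, k = 2.671; principal scales a = 2.671, b = 0.3744.
sin(ω/2) = (a − b)/(a + b) = 2.297/3.045 = 0.7541, so ω = 2 arcsin(0.7541) ≈ 97.9°.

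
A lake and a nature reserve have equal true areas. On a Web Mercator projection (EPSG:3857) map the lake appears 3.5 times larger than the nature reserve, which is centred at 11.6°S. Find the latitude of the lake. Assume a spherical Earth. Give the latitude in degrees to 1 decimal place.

Mercator areal scale is sec²φ, so apparent-area ratio = sec²φ₁ / sec²φ₂ = cos²φ₂ / cos²φ₁.
cos²φ₂ / cos²φ₁ = 3.5  ⇒  cos φ₁ = cos 11.6° / √3.5 = 0.9796/1.871 = 0.5236.
φ₁ = arccos(0.5236) ≈ 58.4°.

58.4°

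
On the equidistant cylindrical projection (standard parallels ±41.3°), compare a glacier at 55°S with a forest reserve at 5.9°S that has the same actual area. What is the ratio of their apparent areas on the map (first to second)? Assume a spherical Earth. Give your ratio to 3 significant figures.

In the equirectangular projection with standard parallel φ₀ = 41.3° (x = Rλ cos φ₀, y = Rφ), meridians are true-scale (h = 1) and the parallel scale is k = cos φ₀ / cos φ.
Areal scale at 55°: h·k = 1.000 × 1.310 = 1.310.
Areal scale at 5.9°: h·k = 1.000 × 0.7553 = 0.7553.
Ratio = 1.310/0.7553 ≈ 1.73.

1.73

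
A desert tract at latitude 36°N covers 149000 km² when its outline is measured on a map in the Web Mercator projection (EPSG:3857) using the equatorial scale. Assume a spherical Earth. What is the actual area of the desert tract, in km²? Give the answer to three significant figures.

97500 km²

Mercator is conformal, so the point scale is isotropic: h = k = sec φ = 1/cos φ.
Areal scale = k² = sec²φ = 1/cos²(36°) = 1/0.8090² = 1.528.
True area = apparent / (areal scale) = 149000 / 1.528 ≈ 97500 km².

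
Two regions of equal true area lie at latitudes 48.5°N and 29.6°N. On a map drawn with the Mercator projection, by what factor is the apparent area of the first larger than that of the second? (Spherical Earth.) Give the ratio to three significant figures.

1.72

Mercator is conformal with k = sec φ, so areal scale = k² = sec²φ.
At 48.5°: sec²(48.5°) = 1/0.6626² = 2.278.
At 29.6°: sec²(29.6°) = 1/0.8695² = 1.323.
Ratio = 2.278/1.323 = cos²(29.6°)/cos²(48.5°) ≈ 1.72.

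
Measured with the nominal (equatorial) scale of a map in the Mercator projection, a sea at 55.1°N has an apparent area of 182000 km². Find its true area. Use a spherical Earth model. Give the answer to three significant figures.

59600 km²

Mercator is conformal, so the point scale is isotropic: h = k = sec φ = 1/cos φ.
Areal scale = k² = sec²φ = 1/cos²(55.1°) = 1/0.5721² = 3.055.
True area = apparent / (areal scale) = 182000 / 3.055 ≈ 59600 km².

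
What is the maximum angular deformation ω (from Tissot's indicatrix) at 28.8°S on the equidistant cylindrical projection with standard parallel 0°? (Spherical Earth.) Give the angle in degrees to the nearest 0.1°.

7.6°

In the plate carrée (x = Rλ, y = Rφ), meridians are true-scale (h = 1) and parallels are stretched by k = sec φ.
At 28.8°: h = 1.000, k = 1.141; principal scales a = 1.141, b = 1.000.
sin(ω/2) = (a − b)/(a + b) = 0.1412/2.141 = 0.06592, so ω = 2 arcsin(0.06592) ≈ 7.6°.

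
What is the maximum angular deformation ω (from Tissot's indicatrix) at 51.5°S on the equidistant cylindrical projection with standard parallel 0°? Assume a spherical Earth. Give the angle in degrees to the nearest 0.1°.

In the plate carrée (x = Rλ, y = Rφ), meridians are true-scale (h = 1) and parallels are stretched by k = sec φ.
At 51.5°: h = 1.000, k = 1.606; principal scales a = 1.606, b = 1.000.
sin(ω/2) = (a − b)/(a + b) = 0.6064/2.606 = 0.2327, so ω = 2 arcsin(0.2327) ≈ 26.9°.

26.9°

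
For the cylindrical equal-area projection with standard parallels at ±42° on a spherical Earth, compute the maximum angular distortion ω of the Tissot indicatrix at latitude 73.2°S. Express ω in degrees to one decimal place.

For cylindrical equal-area with standard parallel φ₀, h = cos φ / cos φ₀ and k = cos φ₀ / cos φ, so h·k = 1.
At 73.2°: h = 0.3889, k = 2.571; principal scales a = 2.571, b = 0.3889.
sin(ω/2) = (a − b)/(a + b) = 2.182/2.960 = 0.7372, so ω = 2 arcsin(0.7372) ≈ 95.0°.

95.0°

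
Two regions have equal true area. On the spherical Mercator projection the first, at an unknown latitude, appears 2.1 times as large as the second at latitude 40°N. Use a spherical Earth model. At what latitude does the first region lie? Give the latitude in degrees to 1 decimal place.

58.1°

For equal true areas on Mercator, apparent areas scale as sec²φ, so the ratio is cos²φ₂ / cos²φ₁.
cos²φ₂ / cos²φ₁ = 2.1  ⇒  cos φ₁ = cos 40° / √2.1 = 0.7660/1.449 = 0.5286.
φ₁ = arccos(0.5286) ≈ 58.1°.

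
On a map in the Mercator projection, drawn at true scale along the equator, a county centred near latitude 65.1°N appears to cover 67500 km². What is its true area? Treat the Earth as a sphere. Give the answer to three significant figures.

12000 km²

Mercator is conformal, so the point scale is isotropic: h = k = sec φ = 1/cos φ.
Areal scale = k² = sec²φ = 1/cos²(65.1°) = 1/0.4210² = 5.641.
True area = apparent / (areal scale) = 67500 / 5.641 ≈ 12000 km².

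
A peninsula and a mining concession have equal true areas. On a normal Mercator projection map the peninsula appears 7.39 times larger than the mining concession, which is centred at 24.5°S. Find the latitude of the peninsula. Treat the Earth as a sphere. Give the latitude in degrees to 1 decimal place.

70.4°

On Mercator, (apparent₁)/(apparent₂) = sec²φ₁ / sec²φ₂ when true areas are equal.
cos²φ₂ / cos²φ₁ = 7.39  ⇒  cos φ₁ = cos 24.5° / √7.39 = 0.9100/2.718 = 0.3347.
φ₁ = arccos(0.3347) ≈ 70.4°.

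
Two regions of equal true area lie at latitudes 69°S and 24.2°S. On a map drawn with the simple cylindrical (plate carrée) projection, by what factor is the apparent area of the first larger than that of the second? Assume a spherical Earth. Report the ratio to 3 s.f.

2.55

In the plate carrée (x = Rλ, y = Rφ), meridians are true-scale (h = 1) and parallels are stretched by k = sec φ.
Areal scale at 69°: h·k = 1.000 × 2.790 = 2.790.
Areal scale at 24.2°: h·k = 1.000 × 1.096 = 1.096.
Ratio = 2.790/1.096 ≈ 2.55.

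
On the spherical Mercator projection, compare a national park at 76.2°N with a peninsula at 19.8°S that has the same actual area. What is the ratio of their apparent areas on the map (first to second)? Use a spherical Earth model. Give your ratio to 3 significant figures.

On Mercator, area is exaggerated by sec²φ = 1/cos²φ.
At 76.2°: sec²(76.2°) = 1/0.2385² = 17.58.
At 19.8°: sec²(19.8°) = 1/0.9409² = 1.130.
Ratio = 17.58/1.130 = cos²(19.8°)/cos²(76.2°) ≈ 15.6.

15.6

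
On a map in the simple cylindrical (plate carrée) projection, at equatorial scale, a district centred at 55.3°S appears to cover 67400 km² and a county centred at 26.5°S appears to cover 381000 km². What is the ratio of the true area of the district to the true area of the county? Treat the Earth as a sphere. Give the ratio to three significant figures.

On the plate carrée, areal scale = h·k = 1 × sec φ, so true area = apparent × cos φ.
True area of district: 67400 × cos(55.3°) = 67400 × 0.5693 = 38370 km².
True area of county: 381000 × cos(26.5°) = 381000 × 0.8949 = 341000 km².
Ratio = 38370 / 341000 ≈ 0.113.

0.113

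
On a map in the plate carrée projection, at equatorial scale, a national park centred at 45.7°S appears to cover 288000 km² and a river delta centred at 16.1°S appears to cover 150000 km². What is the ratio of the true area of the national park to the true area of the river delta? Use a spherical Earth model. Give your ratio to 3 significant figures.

Plate carrée has h = 1 and k = sec φ, giving areal scale sec φ; true area = (apparent area) · cos φ.
True area of national park: 288000 × cos(45.7°) = 288000 × 0.6984 = 201100 km².
True area of river delta: 150000 × cos(16.1°) = 150000 × 0.9608 = 144100 km².
Ratio = 201100 / 144100 ≈ 1.40.

1.40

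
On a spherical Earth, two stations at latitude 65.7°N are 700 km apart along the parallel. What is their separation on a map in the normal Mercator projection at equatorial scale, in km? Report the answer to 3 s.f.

1700 km

The Mercator projection is conformal; its linear scale factor is the same in every direction and equals sec φ = 1/cos φ.
Along the parallel, k = sec 65.7° = 1/0.4115 = 2.430.
Map distance = 700 × 2.430 ≈ 1700 km.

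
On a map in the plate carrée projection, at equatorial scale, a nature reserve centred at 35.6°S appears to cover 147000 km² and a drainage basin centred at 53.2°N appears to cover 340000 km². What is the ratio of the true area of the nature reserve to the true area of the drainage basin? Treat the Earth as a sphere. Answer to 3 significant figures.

0.587

Plate carrée has h = 1 and k = sec φ, giving areal scale sec φ; true area = (apparent area) · cos φ.
True area of nature reserve: 147000 × cos(35.6°) = 147000 × 0.8131 = 119500 km².
True area of drainage basin: 340000 × cos(53.2°) = 340000 × 0.5990 = 203700 km².
Ratio = 119500 / 203700 ≈ 0.587.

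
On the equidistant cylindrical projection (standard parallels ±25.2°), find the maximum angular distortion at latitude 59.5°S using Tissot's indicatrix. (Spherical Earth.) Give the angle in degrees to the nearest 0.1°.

32.7°

In the equirectangular projection with standard parallel φ₀ = 25.2° (x = Rλ cos φ₀, y = Rφ), meridians are true-scale (h = 1) and the parallel scale is k = cos φ₀ / cos φ.
At 59.5°: h = 1.000, k = 1.783; principal scales a = 1.783, b = 1.000.
sin(ω/2) = (a − b)/(a + b) = 0.7828/2.783 = 0.2813, so ω = 2 arcsin(0.2813) ≈ 32.7°.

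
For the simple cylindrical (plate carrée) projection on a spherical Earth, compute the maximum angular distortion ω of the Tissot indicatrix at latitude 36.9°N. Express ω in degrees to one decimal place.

Plate carrée maps x = Rλ, y = Rφ. The meridian scale is h = 1 and the parallel scale is k = 1/cos φ = sec φ.
At 36.9°: h = 1.000, k = 1.250; principal scales a = 1.250, b = 1.000.
sin(ω/2) = (a − b)/(a + b) = 0.2505/2.250 = 0.1113, so ω = 2 arcsin(0.1113) ≈ 12.8°.

12.8°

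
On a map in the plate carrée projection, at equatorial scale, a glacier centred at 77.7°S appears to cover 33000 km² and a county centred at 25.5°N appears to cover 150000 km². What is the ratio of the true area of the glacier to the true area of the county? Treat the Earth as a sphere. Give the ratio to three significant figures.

Plate carrée has h = 1 and k = sec φ, giving areal scale sec φ; true area = (apparent area) · cos φ.
True area of glacier: 33000 × cos(77.7°) = 33000 × 0.2130 = 7030 km².
True area of county: 150000 × cos(25.5°) = 150000 × 0.9026 = 135400 km².
Ratio = 7030 / 135400 ≈ 0.0519.

0.0519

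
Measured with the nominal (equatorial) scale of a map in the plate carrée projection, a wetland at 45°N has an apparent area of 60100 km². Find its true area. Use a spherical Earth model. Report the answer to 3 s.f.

For the equirectangular projection with φ₀ = 0 (plate carrée), h = 1 along meridians and k = sec φ along parallels.
Areal scale = h·k = 1 × sec φ; at 45°, h = 1.000, k = 1.414, so h·k = 1.414.
True area = apparent / (areal scale) = 60100 / 1.414 ≈ 42500 km².

42500 km²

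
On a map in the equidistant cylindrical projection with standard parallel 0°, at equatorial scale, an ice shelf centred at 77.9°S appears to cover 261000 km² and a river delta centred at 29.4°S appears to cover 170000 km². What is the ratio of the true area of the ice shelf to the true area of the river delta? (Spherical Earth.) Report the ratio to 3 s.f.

0.369

On the plate carrée, areal scale = h·k = 1 × sec φ, so true area = apparent × cos φ.
True area of ice shelf: 261000 × cos(77.9°) = 261000 × 0.2096 = 54710 km².
True area of river delta: 170000 × cos(29.4°) = 170000 × 0.8712 = 148100 km².
Ratio = 54710 / 148100 ≈ 0.369.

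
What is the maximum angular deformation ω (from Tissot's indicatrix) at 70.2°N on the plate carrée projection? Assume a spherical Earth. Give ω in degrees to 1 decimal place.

Plate carrée maps x = Rλ, y = Rφ. The meridian scale is h = 1 and the parallel scale is k = 1/cos φ = sec φ.
At 70.2°: h = 1.000, k = 2.952; principal scales a = 2.952, b = 1.000.
sin(ω/2) = (a − b)/(a + b) = 1.952/3.952 = 0.4939, so ω = 2 arcsin(0.4939) ≈ 59.2°.

59.2°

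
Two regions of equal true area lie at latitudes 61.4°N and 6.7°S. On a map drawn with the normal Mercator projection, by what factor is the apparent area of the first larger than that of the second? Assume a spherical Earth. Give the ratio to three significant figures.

4.30

Mercator is conformal with k = sec φ, so areal scale = k² = sec²φ.
At 61.4°: sec²(61.4°) = 1/0.4787² = 4.364.
At 6.7°: sec²(6.7°) = 1/0.9932² = 1.014.
Ratio = 4.364/1.014 = cos²(6.7°)/cos²(61.4°) ≈ 4.30.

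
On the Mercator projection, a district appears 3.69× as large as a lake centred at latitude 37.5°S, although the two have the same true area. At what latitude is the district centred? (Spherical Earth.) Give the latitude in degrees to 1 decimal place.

Mercator areal scale is sec²φ, so apparent-area ratio = sec²φ₁ / sec²φ₂ = cos²φ₂ / cos²φ₁.
cos²φ₂ / cos²φ₁ = 3.69  ⇒  cos φ₁ = cos 37.5° / √3.69 = 0.7934/1.921 = 0.4130.
φ₁ = arccos(0.4130) ≈ 65.6°.

65.6°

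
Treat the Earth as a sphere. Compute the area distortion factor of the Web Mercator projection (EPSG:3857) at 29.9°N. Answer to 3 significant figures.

1.33

Mercator is conformal, so the point scale is isotropic: h = k = sec φ = 1/cos φ.
Areal scale = k² = sec²φ = 1/cos²(29.9°) = 1/0.8669² = 1.331.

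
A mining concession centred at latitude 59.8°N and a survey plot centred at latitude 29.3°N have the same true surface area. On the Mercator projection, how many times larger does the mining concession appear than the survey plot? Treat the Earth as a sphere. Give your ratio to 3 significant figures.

Mercator is conformal with k = sec φ, so areal scale = k² = sec²φ.
At 59.8°: sec²(59.8°) = 1/0.5030² = 3.952.
At 29.3°: sec²(29.3°) = 1/0.8721² = 1.315.
Ratio = 3.952/1.315 = cos²(29.3°)/cos²(59.8°) ≈ 3.01.

3.01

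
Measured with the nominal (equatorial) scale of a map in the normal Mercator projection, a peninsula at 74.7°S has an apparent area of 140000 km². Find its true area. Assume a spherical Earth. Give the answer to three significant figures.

For Mercator, h = k = sec φ (a conformal cylindrical projection has a single point scale, 1/cos φ).
Areal scale = k² = sec²φ = 1/cos²(74.7°) = 1/0.2639² = 14.36.
True area = apparent / (areal scale) = 140000 / 14.36 ≈ 9750 km².

9750 km²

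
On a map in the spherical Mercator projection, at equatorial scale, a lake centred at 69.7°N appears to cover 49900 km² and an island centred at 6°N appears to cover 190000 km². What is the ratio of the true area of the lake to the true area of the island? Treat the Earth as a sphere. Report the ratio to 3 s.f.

0.0320

Since Mercator area scale is 1/cos²φ, the true area equals the apparent area multiplied by cos²φ.
True area of lake: 49900 × cos²(69.7°) = 49900 × 0.1204 = 6006 km².
True area of island: 190000 × cos²(6°) = 190000 × 0.9891 = 187900 km².
Ratio = 6006 / 187900 ≈ 0.0320.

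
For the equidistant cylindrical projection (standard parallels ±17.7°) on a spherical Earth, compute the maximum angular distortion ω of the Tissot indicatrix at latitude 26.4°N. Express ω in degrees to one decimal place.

3.5°

With standard parallel φ₀ = 17.7°, the equirectangular projection gives x = Rλ cos φ₀, y = Rφ, so h = 1 and k = cos 17.7° / cos φ.
At 26.4°: h = 1.000, k = 1.064; principal scales a = 1.064, b = 1.000.
sin(ω/2) = (a − b)/(a + b) = 0.06358/2.064 = 0.03081, so ω = 2 arcsin(0.03081) ≈ 3.5°.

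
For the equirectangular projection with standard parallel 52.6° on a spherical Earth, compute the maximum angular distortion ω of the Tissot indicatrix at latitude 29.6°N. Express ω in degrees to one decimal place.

In the equirectangular projection with standard parallel φ₀ = 52.6° (x = Rλ cos φ₀, y = Rφ), meridians are true-scale (h = 1) and the parallel scale is k = cos φ₀ / cos φ.
At 29.6°: h = 1.000, k = 0.6985; principal scales a = 1.000, b = 0.6985.
sin(ω/2) = (a − b)/(a + b) = 0.3015/1.699 = 0.1775, so ω = 2 arcsin(0.1775) ≈ 20.4°.

20.4°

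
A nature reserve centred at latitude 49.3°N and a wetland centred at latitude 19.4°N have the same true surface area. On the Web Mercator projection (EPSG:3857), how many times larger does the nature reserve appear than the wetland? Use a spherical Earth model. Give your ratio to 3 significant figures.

2.09

Mercator areal scale is sec²φ.
At 49.3°: sec²(49.3°) = 1/0.6521² = 2.352.
At 19.4°: sec²(19.4°) = 1/0.9432² = 1.124.
Ratio = 2.352/1.124 = cos²(19.4°)/cos²(49.3°) ≈ 2.09.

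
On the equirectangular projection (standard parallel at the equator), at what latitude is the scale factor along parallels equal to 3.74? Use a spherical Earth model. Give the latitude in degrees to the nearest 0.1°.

Plate carrée: h = 1, k = sec φ along parallels.
sec φ = 3.74  ⇒  cos φ = 0.2674  ⇒  φ ≈ 74.5°.

74.5°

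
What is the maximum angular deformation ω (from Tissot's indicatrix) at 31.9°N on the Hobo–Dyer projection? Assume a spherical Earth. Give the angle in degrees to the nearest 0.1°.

7.8°

Hobo–Dyer is a cylindrical equal-area projection with standard parallels at ±37.5°. A cylindrical equal-area projection with standard parallel φ₀ has meridian scale h = cos φ / cos φ₀ and parallel scale k = cos φ₀ / cos φ (so areas are preserved, h·k = 1).
At 31.9°: h = 1.070, k = 0.9345; principal scales a = 1.070, b = 0.9345.
sin(ω/2) = (a − b)/(a + b) = 0.1356/2.005 = 0.06765, so ω = 2 arcsin(0.06765) ≈ 7.8°.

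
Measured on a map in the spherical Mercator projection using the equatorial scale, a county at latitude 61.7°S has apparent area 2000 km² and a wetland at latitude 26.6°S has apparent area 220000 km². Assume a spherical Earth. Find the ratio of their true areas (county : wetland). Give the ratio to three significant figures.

0.00256

On Mercator the areal scale is sec²φ, so true area = apparent × cos²φ.
True area of county: 2000 × cos²(61.7°) = 2000 × 0.2248 = 449.5 km².
True area of wetland: 220000 × cos²(26.6°) = 220000 × 0.7995 = 175900 km².
Ratio = 449.5 / 175900 ≈ 0.00256.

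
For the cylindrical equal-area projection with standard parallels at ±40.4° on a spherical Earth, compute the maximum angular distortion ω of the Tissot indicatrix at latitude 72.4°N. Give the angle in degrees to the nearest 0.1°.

A cylindrical equal-area projection with standard parallel φ₀ has meridian scale h = cos φ / cos φ₀ and parallel scale k = cos φ₀ / cos φ (so areas are preserved, h·k = 1).
At 72.4°: h = 0.3971, k = 2.519; principal scales a = 2.519, b = 0.3971.
sin(ω/2) = (a − b)/(a + b) = 2.122/2.916 = 0.7276, so ω = 2 arcsin(0.7276) ≈ 93.4°.

93.4°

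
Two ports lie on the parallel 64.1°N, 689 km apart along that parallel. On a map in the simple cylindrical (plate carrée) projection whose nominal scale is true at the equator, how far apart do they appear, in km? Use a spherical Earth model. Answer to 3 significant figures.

1580 km

Plate carrée maps x = Rλ, y = Rφ. The meridian scale is h = 1 and the parallel scale is k = 1/cos φ = sec φ.
Along the parallel, k = sec 64.1° = 1/0.4368 = 2.289.
Map distance = 689 × 2.289 ≈ 1580 km.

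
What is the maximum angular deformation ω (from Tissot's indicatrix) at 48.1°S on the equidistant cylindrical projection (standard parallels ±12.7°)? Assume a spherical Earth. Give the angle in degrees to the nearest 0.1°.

21.6°

With standard parallel φ₀ = 12.7°, the equirectangular projection gives x = Rλ cos φ₀, y = Rφ, so h = 1 and k = cos 12.7° / cos φ.
At 48.1°: h = 1.000, k = 1.461; principal scales a = 1.461, b = 1.000.
sin(ω/2) = (a − b)/(a + b) = 0.4607/2.461 = 0.1872, so ω = 2 arcsin(0.1872) ≈ 21.6°.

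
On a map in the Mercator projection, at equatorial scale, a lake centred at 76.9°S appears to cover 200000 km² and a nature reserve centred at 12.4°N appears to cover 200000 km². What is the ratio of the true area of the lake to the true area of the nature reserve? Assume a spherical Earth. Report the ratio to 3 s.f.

0.0539

Mercator's areal exaggeration is sec²φ; hence true area = (apparent area) · cos²φ.
True area of lake: 200000 × cos²(76.9°) = 200000 × 0.05137 = 10270 km².
True area of nature reserve: 200000 × cos²(12.4°) = 200000 × 0.9539 = 190800 km².
Ratio = 10270 / 190800 ≈ 0.0539.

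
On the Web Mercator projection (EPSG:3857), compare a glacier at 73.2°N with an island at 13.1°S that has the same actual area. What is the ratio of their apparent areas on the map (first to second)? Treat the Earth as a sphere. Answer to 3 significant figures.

11.4

Mercator areal scale is sec²φ.
At 73.2°: sec²(73.2°) = 1/0.2890² = 11.97.
At 13.1°: sec²(13.1°) = 1/0.9740² = 1.054.
Ratio = 11.97/1.054 = cos²(13.1°)/cos²(73.2°) ≈ 11.4.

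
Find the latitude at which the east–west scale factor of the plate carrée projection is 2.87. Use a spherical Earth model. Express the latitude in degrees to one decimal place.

69.6°

Plate carrée: h = 1, k = sec φ along parallels.
sec φ = 2.87  ⇒  cos φ = 0.3484  ⇒  φ ≈ 69.6°.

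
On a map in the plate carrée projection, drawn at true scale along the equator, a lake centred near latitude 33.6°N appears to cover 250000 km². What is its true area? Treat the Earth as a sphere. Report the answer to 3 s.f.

For the equirectangular projection with φ₀ = 0 (plate carrée), h = 1 along meridians and k = sec φ along parallels.
Areal scale = h·k = 1 × sec φ; at 33.6°, h = 1.000, k = 1.201, so h·k = 1.201.
True area = apparent / (areal scale) = 250000 / 1.201 ≈ 208000 km².

208000 km²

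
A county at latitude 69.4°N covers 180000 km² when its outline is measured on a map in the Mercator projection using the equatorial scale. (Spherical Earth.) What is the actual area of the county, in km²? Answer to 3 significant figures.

Mercator is conformal, so the point scale is isotropic: h = k = sec φ = 1/cos φ.
Areal scale = k² = sec²φ = 1/cos²(69.4°) = 1/0.3518² = 8.078.
True area = apparent / (areal scale) = 180000 / 8.078 ≈ 22300 km².

22300 km²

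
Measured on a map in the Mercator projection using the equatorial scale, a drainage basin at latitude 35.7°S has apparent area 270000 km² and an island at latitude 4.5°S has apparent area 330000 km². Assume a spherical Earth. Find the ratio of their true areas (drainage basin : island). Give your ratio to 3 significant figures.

Mercator's areal exaggeration is sec²φ; hence true area = (apparent area) · cos²φ.
True area of drainage basin: 270000 × cos²(35.7°) = 270000 × 0.6595 = 178100 km².
True area of island: 330000 × cos²(4.5°) = 330000 × 0.9938 = 328000 km².
Ratio = 178100 / 328000 ≈ 0.543.

0.543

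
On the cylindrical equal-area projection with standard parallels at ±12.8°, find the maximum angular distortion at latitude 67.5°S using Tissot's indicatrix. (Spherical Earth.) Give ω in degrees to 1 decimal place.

A cylindrical equal-area projection with standard parallel φ₀ has meridian scale h = cos φ / cos φ₀ and parallel scale k = cos φ₀ / cos φ (so areas are preserved, h·k = 1).
At 67.5°: h = 0.3924, k = 2.548; principal scales a = 2.548, b = 0.3924.
sin(ω/2) = (a − b)/(a + b) = 2.156/2.941 = 0.7331, so ω = 2 arcsin(0.7331) ≈ 94.3°.

94.3°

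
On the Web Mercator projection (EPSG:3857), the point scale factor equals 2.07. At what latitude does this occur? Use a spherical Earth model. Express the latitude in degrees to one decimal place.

61.1°

Mercator scale is k = sec φ = 1/cos φ.
1/cos φ = 2.07  ⇒  cos φ = 0.4831  ⇒  φ = arccos(0.4831) ≈ 61.1°.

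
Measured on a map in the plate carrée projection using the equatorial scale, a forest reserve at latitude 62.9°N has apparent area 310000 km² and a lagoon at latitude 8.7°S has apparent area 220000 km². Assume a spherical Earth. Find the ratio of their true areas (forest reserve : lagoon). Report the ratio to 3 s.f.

0.649

On the plate carrée, areal scale = h·k = 1 × sec φ, so true area = apparent × cos φ.
True area of forest reserve: 310000 × cos(62.9°) = 310000 × 0.4555 = 141200 km².
True area of lagoon: 220000 × cos(8.7°) = 220000 × 0.9885 = 217500 km².
Ratio = 141200 / 217500 ≈ 0.649.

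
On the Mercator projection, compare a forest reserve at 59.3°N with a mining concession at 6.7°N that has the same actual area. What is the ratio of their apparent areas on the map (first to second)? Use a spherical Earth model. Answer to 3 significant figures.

3.78

Mercator areal scale is sec²φ.
At 59.3°: sec²(59.3°) = 1/0.5105² = 3.837.
At 6.7°: sec²(6.7°) = 1/0.9932² = 1.014.
Ratio = 3.837/1.014 = cos²(6.7°)/cos²(59.3°) ≈ 3.78.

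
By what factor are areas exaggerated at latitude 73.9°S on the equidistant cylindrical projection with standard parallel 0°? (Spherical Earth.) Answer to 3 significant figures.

For the equirectangular projection with φ₀ = 0 (plate carrée), h = 1 along meridians and k = sec φ along parallels.
Areal scale = h·k = 1 × sec φ; at 73.9°, h = 1.000, k = 3.606, so h·k = 3.606.

3.61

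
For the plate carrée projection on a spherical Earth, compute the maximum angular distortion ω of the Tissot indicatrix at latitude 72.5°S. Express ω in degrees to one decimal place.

Plate carrée maps x = Rλ, y = Rφ. The meridian scale is h = 1 and the parallel scale is k = 1/cos φ = sec φ.
At 72.5°: h = 1.000, k = 3.326; principal scales a = 3.326, b = 1.000.
sin(ω/2) = (a − b)/(a + b) = 2.326/4.326 = 0.5376, so ω = 2 arcsin(0.5376) ≈ 65.0°.

65.0°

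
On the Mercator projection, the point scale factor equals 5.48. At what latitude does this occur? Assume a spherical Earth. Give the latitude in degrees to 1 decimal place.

Mercator scale is k = sec φ = 1/cos φ.
1/cos φ = 5.48  ⇒  cos φ = 0.1825  ⇒  φ = arccos(0.1825) ≈ 79.5°.

79.5°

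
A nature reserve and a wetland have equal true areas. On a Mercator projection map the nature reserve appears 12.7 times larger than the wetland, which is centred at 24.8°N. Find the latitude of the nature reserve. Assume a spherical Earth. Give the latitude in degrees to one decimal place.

For equal true areas on Mercator, apparent areas scale as sec²φ, so the ratio is cos²φ₂ / cos²φ₁.
cos²φ₂ / cos²φ₁ = 12.7  ⇒  cos φ₁ = cos 24.8° / √12.7 = 0.9078/3.564 = 0.2547.
φ₁ = arccos(0.2547) ≈ 75.2°.

75.2°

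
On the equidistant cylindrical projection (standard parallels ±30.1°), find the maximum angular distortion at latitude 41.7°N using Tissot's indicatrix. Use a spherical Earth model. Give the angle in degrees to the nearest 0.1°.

8.4°

With standard parallel φ₀ = 30.1°, the equirectangular projection gives x = Rλ cos φ₀, y = Rφ, so h = 1 and k = cos 30.1° / cos φ.
At 41.7°: h = 1.000, k = 1.159; principal scales a = 1.159, b = 1.000.
sin(ω/2) = (a − b)/(a + b) = 0.1587/2.159 = 0.07353, so ω = 2 arcsin(0.07353) ≈ 8.4°.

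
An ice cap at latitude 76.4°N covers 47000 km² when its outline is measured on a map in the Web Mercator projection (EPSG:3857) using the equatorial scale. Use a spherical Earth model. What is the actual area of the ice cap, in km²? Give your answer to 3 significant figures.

2600 km²

The Mercator projection is conformal; its linear scale factor is the same in every direction and equals sec φ = 1/cos φ.
Areal scale = k² = sec²φ = 1/cos²(76.4°) = 1/0.2351² = 18.09.
True area = apparent / (areal scale) = 47000 / 18.09 ≈ 2600 km².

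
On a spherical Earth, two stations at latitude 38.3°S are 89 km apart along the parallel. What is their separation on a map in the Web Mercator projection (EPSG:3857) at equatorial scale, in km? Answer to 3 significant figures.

The Mercator projection is conformal; its linear scale factor is the same in every direction and equals sec φ = 1/cos φ.
Along the parallel, k = sec 38.3° = 1/0.7848 = 1.274.
Map distance = 89 × 1.274 ≈ 113 km.

113 km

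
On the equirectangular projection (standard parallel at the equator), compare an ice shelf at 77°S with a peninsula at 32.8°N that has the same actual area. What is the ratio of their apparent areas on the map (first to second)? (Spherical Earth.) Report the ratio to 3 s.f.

In the plate carrée (x = Rλ, y = Rφ), meridians are true-scale (h = 1) and parallels are stretched by k = sec φ.
Areal scale at 77°: h·k = 1.000 × 4.445 = 4.445.
Areal scale at 32.8°: h·k = 1.000 × 1.190 = 1.190.
Ratio = 4.445/1.190 ≈ 3.74.

3.74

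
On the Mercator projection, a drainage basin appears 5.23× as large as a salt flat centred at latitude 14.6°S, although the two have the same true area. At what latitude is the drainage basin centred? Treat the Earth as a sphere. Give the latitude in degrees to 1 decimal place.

65.0°

On Mercator, (apparent₁)/(apparent₂) = sec²φ₁ / sec²φ₂ when true areas are equal.
cos²φ₂ / cos²φ₁ = 5.23  ⇒  cos φ₁ = cos 14.6° / √5.23 = 0.9677/2.287 = 0.4231.
φ₁ = arccos(0.4231) ≈ 65.0°.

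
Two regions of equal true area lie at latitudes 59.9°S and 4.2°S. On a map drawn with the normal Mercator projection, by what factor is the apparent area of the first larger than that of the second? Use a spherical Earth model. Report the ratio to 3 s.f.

On Mercator, area is exaggerated by sec²φ = 1/cos²φ.
At 59.9°: sec²(59.9°) = 1/0.5015² = 3.976.
At 4.2°: sec²(4.2°) = 1/0.9973² = 1.005.
Ratio = 3.976/1.005 = cos²(4.2°)/cos²(59.9°) ≈ 3.95.

3.95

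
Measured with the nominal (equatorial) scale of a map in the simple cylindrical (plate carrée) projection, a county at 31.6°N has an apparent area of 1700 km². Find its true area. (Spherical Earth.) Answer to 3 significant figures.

For the equirectangular projection with φ₀ = 0 (plate carrée), h = 1 along meridians and k = sec φ along parallels.
Areal scale = h·k = 1 × sec φ; at 31.6°, h = 1.000, k = 1.174, so h·k = 1.174.
True area = apparent / (areal scale) = 1700 / 1.174 ≈ 1450 km².

1450 km²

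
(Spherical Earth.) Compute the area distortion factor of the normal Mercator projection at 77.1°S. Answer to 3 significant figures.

20.1

Mercator is conformal, so the point scale is isotropic: h = k = sec φ = 1/cos φ.
Areal scale = k² = sec²φ = 1/cos²(77.1°) = 1/0.2233² = 20.06.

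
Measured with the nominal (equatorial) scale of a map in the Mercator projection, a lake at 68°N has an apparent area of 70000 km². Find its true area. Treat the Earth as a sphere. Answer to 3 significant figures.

9820 km²

Mercator is conformal, so the point scale is isotropic: h = k = sec φ = 1/cos φ.
Areal scale = k² = sec²φ = 1/cos²(68°) = 1/0.3746² = 7.126.
True area = apparent / (areal scale) = 70000 / 7.126 ≈ 9820 km².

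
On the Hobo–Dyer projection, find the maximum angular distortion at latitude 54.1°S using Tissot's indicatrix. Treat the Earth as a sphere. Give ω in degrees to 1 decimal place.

34.1°

The Hobo–Dyer projection is cylindrical equal-area with φ₀ = 37.5°. Cylindrical equal-area (φ₀ = 37.5°): h = cos φ / cos 37.5° along meridians, k = cos 37.5° / cos φ along parallels; h·k = 1.
At 54.1°: h = 0.7391, k = 1.353; principal scales a = 1.353, b = 0.7391.
sin(ω/2) = (a − b)/(a + b) = 0.6139/2.092 = 0.2934, so ω = 2 arcsin(0.2934) ≈ 34.1°.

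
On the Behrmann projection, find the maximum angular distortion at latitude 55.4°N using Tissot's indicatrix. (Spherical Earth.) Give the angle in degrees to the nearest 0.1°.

47.0°

Behrmann is a cylindrical equal-area projection with standard parallels at ±30°. For cylindrical equal-area with standard parallel φ₀, h = cos φ / cos φ₀ and k = cos φ₀ / cos φ, so h·k = 1.
At 55.4°: h = 0.6557, k = 1.525; principal scales a = 1.525, b = 0.6557.
sin(ω/2) = (a − b)/(a + b) = 0.8694/2.181 = 0.3987, so ω = 2 arcsin(0.3987) ≈ 47.0°.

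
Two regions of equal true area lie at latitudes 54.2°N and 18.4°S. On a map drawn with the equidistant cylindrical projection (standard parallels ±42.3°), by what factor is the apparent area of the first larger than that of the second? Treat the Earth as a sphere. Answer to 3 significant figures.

1.62

With standard parallel φ₀ = 42.3°, the equirectangular projection gives x = Rλ cos φ₀, y = Rφ, so h = 1 and k = cos 42.3° / cos φ.
Areal scale at 54.2°: h·k = 1.000 × 1.264 = 1.264.
Areal scale at 18.4°: h·k = 1.000 × 0.7795 = 0.7795.
Ratio = 1.264/0.7795 ≈ 1.62.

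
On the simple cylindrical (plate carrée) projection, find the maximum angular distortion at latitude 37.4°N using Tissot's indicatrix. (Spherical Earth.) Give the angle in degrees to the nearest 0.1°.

Plate carrée maps x = Rλ, y = Rφ. The meridian scale is h = 1 and the parallel scale is k = 1/cos φ = sec φ.
At 37.4°: h = 1.000, k = 1.259; principal scales a = 1.259, b = 1.000.
sin(ω/2) = (a − b)/(a + b) = 0.2588/2.259 = 0.1146, so ω = 2 arcsin(0.1146) ≈ 13.2°.

13.2°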